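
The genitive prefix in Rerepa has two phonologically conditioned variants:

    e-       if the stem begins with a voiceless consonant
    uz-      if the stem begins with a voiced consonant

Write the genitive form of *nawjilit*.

uznawjilit

*nawjilit*: first consonant = /n/, voiced → uz- → *uznawjilit*.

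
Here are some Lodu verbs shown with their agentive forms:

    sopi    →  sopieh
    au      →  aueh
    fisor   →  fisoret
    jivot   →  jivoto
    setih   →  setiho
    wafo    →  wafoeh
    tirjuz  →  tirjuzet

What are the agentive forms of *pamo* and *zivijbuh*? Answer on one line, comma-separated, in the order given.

The suffix is conditioned by the final sound: -o when the stem ends in a voiceless consonant (*jivot*, *setih*); -et when the stem ends in a voiced consonant (*fisor*, *tirjuz*); -eh when the stem ends in a vowel (*sopi*, *au*, *wafo*).
*pamo*: final sound = /o/, a vowel → -eh → *pamoeh*.
The final sound of *zivijbuh* is /h/, which is a voiceless consonant, so the suffix is -o, giving *zivijbuho*.

pamoeh, zivijbuho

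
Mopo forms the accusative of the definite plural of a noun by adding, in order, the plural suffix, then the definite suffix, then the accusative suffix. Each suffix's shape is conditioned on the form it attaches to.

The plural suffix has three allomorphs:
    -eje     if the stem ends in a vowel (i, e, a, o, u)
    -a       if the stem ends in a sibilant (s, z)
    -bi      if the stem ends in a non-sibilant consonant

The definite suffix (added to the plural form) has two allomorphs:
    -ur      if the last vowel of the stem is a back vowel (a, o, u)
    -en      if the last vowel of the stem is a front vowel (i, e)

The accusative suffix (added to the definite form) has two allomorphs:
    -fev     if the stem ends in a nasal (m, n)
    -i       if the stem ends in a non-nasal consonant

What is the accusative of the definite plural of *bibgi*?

bibgiejeenfev

*bibgi*: final sound = /i/, a vowel → -eje → *bibgieje*.
Since the last vowel of the plural form *bibgieje* is /e/ (a front vowel), it takes -en, giving *bibgiejeen*.
The definite form *bibgiejeen*: final consonant = /n/, a nasal → -fev → *bibgiejeenfev*.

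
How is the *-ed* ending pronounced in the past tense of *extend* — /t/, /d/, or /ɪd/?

The stem *extend* ends in /t/ or /d/.
The -ed suffix is realized as /ɪd/ after /t, d/; as /t/ after other voiceless consonants; and as /d/ after other voiced sounds.
So -ed on *extend* is pronounced /ɪd/.

/ɪd/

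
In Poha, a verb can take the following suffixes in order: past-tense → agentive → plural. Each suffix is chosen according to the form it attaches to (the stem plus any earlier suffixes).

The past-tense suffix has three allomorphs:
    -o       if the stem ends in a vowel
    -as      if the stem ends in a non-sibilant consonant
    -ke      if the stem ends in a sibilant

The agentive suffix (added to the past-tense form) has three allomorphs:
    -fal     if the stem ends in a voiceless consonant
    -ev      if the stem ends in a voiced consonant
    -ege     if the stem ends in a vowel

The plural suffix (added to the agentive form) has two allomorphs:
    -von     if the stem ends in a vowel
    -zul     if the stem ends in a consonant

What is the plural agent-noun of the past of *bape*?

The final sound of *bape* is /e/, which is a vowel, so the past-tense suffix is -o, giving *bapeo*.
The final sound of the past-tense form *bapeo* is /o/, which is a vowel, so the agentive suffix is -ege, giving *bapeoege*.
The final sound of the agentive form *bapeoege* is /e/, which is a vowel, so the plural suffix is -von, giving *bapeoegevon*.

bapeoegevon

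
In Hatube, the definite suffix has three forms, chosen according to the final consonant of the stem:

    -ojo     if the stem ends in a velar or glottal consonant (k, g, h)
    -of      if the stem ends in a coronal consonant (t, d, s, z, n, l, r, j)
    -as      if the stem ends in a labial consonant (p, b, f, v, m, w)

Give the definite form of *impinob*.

impinobas

*impinob*: final consonant = /b/, labial → -as → *impinobas*.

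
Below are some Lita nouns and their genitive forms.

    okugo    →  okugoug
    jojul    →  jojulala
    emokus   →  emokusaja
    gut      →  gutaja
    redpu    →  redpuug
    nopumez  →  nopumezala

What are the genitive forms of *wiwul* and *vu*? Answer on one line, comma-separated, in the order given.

The pattern is voicing of the final sound: -aja when the stem ends in a voiceless consonant (*emokus*, *gut*); -ala when the stem ends in a voiced consonant (*jojul*, *nopumez*); -ug when the stem ends in a vowel (*okugo*, *redpu*).
The final sound of *wiwul* is /l/, which is a voiced consonant, so the suffix is -ala, giving *wiwulala*.
*vu* — final sound /u/ (a vowel) → -ug → *vuug*.

wiwulala, vuug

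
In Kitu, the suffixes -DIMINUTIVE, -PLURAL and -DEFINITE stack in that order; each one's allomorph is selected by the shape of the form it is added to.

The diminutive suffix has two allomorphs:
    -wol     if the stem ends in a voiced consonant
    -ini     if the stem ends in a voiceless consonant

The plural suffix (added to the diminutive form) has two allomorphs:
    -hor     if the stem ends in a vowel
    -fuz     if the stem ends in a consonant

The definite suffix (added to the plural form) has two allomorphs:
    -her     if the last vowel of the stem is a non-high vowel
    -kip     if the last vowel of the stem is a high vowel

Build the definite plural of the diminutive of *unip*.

*unip*: final consonant = /p/, voiceless → -ini → *unipini*.
The diminutive form *unipini* — final sound /i/ (a vowel) → -hor → *unipinihor*.
Since the last vowel of the plural form *unipinihor* is /o/ (a non-high vowel), it takes -her, giving *unipinihorher*.

unipinihorher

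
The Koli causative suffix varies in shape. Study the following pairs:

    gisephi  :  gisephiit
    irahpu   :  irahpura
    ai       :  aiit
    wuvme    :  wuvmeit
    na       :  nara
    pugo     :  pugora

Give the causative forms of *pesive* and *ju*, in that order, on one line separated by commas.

Looking at the last vowel of each stem: -it when the last vowel of the stem is a front vowel (*gisephi*, *ai*, *wuvme*); -ra when the last vowel of the stem is a back vowel (*irahpu*, *na*, *pugo*).
*pesive* — last vowel /e/ (a front vowel) → -it → *pesiveit*.
*ju*: last vowel = /u/, a back vowel → -ra → *jura*.

pesiveit, jura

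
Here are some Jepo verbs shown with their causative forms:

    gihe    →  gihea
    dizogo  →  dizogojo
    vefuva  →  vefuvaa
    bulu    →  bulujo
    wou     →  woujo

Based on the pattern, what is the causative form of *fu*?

The suffix is conditioned by the last vowel: -jo when the last vowel of the stem is a rounded vowel (*dizogo*, *bulu*, *wou*); -a when the last vowel of the stem is an unrounded vowel (*gihe*, *vefuva*).
*fu*: last vowel = /u/, a rounded vowel → -jo → *fujo*.

fujo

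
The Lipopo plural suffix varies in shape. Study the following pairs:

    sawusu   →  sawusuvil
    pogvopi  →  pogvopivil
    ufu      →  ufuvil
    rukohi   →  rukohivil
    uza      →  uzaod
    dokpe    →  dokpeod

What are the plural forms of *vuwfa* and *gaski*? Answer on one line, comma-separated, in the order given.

The alternation tracks the last vowel of the stem — -vil when the last vowel of the stem is a high vowel (*sawusu*, *pogvopi*, *ufu*, *rukohi*); -od when the last vowel of the stem is a non-high vowel (*uza*, *dokpe*).
The last vowel of *vuwfa* is /a/, which is a non-high vowel, so the suffix is -od, giving *vuwfaod*.
The last vowel of *gaski* is /i/, which is a high vowel, so the suffix is -vil, giving *gaskivil*.

vuwfaod, gaskivil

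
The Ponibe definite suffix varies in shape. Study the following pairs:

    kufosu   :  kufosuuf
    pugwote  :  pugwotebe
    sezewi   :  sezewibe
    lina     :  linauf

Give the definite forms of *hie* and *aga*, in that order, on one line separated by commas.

The suffix is conditioned by the last vowel: -be when the last vowel of the stem is a front vowel (*pugwote*, *sezewi*); -uf when the last vowel of the stem is a back vowel (*kufosu*, *lina*).
The last vowel of *hie* is /e/, which is a front vowel, so the suffix is -be, giving *hiebe*.
Since the last vowel of *aga* is /a/ (a back vowel), it takes -uf, giving *agauf*.

hiebe, agauf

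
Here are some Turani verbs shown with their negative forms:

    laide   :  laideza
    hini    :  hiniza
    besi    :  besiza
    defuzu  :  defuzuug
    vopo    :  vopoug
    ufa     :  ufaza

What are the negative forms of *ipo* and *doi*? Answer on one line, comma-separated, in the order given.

Looking at the last vowel of each stem: -ug when the last vowel of the stem is a rounded vowel (*defuzu*, *vopo*); -za when the last vowel of the stem is an unrounded vowel (*laide*, *hini*, *besi*, *ufa*).
Since the last vowel of *ipo* is /o/ (a rounded vowel), it takes -ug, giving *ipoug*.
*doi*: last vowel = /i/, an unrounded vowel → -za → *doiza*.

ipoug, doiza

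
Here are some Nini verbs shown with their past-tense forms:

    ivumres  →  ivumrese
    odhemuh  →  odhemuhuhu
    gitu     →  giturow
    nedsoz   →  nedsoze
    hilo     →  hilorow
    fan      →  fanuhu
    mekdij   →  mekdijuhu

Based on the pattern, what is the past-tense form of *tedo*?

The alternation tracks the final sound of the stem — -e when the stem ends in a sibilant (*ivumres*, *nedsoz*); -uhu when the stem ends in a non-sibilant consonant (*odhemuh*, *fan*, *mekdij*); -row when the stem ends in a vowel (*gitu*, *hilo*).
*tedo*: final sound = /o/, a vowel → -row → *tedorow*.

tedorow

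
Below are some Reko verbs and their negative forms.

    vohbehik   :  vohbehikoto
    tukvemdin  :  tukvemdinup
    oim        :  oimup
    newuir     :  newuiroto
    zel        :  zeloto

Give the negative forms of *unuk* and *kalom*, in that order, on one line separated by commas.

unukoto, kalomup

The suffix is conditioned by the final consonant: -up when the stem ends in a nasal (*tukvemdin*, *oim*); -oto when the stem ends in a non-nasal consonant (*vohbehik*, *newuir*, *zel*).
Since the final consonant of *unuk* is /k/ (non-nasal), it takes -oto, giving *unukoto*.
Since the final consonant of *kalom* is /m/ (a nasal), it takes -up, giving *kalomup*.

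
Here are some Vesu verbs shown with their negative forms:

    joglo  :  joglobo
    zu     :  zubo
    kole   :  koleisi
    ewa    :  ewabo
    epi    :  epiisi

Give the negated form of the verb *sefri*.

The alternation tracks the last vowel of the stem — -isi when the last vowel of the stem is a front vowel (*kole*, *epi*); -bo when the last vowel of the stem is a back vowel (*joglo*, *zu*, *ewa*).
*sefri*: last vowel = /i/, a front vowel → -isi → *sefriisi*.

sefriisi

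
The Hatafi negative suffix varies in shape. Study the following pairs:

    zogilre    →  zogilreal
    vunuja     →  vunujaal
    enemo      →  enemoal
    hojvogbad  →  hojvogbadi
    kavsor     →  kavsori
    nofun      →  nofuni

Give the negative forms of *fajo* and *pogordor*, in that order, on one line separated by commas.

fajoal, pogordori

The pattern is consonant vs. vowel: -i when the stem ends in a consonant (*hojvogbad*, *kavsor*, *nofun*); -al when the stem ends in a vowel (*zogilre*, *vunuja*, *enemo*).
The final sound of *fajo* is /o/, which is a vowel, so the suffix is -al, giving *fajoal*.
*pogordor* — final sound /r/ (a consonant) → -i → *pogordori*.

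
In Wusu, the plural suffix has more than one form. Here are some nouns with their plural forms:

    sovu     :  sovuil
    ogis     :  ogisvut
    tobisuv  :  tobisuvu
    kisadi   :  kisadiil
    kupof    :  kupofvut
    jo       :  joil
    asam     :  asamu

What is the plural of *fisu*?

The pattern is voicing of the final sound: -vut when the stem ends in a voiceless consonant (*ogis*, *kupof*); -u when the stem ends in a voiced consonant (*tobisuv*, *asam*); -il when the stem ends in a vowel (*sovu*, *kisadi*, *jo*).
Since the final sound of *fisu* is /u/ (a vowel), it takes -il, giving *fisuil*.

fisuil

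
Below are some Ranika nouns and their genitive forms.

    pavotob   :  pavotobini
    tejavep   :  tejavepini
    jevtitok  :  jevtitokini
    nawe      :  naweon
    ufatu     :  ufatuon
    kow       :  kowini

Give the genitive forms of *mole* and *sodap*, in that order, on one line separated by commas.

The alternation tracks the final sound of the stem — -ini when the stem ends in a consonant (*pavotob*, *tejavep*, *jevtitok*, *kow*); -on when the stem ends in a vowel (*nawe*, *ufatu*).
*mole*: final sound = /e/, a vowel → -on → *moleon*.
*sodap*: final sound = /p/, a consonant → -ini → *sodapini*.

moleon, sodapini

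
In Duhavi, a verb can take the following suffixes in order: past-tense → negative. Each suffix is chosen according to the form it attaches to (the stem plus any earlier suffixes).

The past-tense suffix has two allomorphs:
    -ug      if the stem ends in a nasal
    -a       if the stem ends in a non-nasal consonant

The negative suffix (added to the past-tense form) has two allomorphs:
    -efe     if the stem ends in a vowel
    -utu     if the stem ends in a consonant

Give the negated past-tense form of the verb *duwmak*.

duwmakaefe

*duwmak*: final consonant = /k/, non-nasal → -a → *duwmaka*.
The past-tense form *duwmaka* — final sound /a/ (a vowel) → -efe → *duwmakaefe*.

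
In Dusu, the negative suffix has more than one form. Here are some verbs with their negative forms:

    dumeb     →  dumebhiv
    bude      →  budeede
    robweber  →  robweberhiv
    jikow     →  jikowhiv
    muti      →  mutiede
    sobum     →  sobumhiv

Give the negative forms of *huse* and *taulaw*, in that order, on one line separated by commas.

The alternation tracks the final sound of the stem — -hiv when the stem ends in a consonant (*dumeb*, *robweber*, *jikow*, *sobum*); -ede when the stem ends in a vowel (*bude*, *muti*).
*huse*: final sound = /e/, a vowel → -ede → *huseede*.
*taulaw* — final sound /w/ (a consonant) → -hiv → *taulawhiv*.

huseede, taulawhiv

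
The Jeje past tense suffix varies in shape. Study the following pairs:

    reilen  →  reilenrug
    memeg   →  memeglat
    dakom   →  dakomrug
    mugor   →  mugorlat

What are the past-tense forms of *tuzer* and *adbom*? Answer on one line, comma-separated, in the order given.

The pattern is nasality of the final consonant: -rug when the stem ends in a nasal (*reilen*, *dakom*); -lat when the stem ends in a non-nasal consonant (*memeg*, *mugor*).
Since the final consonant of *tuzer* is /r/ (non-nasal), it takes -lat, giving *tuzerlat*.
*adbom*: final consonant = /m/, a nasal → -rug → *adbomrug*.

tuzerlat, adbomrug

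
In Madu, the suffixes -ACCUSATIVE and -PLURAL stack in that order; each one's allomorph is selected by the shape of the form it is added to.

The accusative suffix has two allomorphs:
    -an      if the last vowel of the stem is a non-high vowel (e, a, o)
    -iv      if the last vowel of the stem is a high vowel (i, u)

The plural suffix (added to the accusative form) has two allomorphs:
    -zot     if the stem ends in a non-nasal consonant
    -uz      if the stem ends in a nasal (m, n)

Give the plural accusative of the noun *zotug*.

zotugivzot

*zotug*: last vowel = /u/, a high vowel → -iv → *zotugiv*.
Since the final consonant of the accusative form *zotugiv* is /v/ (non-nasal), it takes -zot, giving *zotugivzot*.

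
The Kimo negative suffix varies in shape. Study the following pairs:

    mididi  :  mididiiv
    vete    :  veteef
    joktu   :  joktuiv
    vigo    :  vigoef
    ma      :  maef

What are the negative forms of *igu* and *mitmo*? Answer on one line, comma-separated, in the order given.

The pattern is height harmony: -iv when the last vowel of the stem is a high vowel (*mididi*, *joktu*); -ef when the last vowel of the stem is a non-high vowel (*vete*, *vigo*, *ma*).
*igu*: last vowel = /u/, a high vowel → -iv → *iguiv*.
*mitmo*: last vowel = /o/, a non-high vowel → -ef → *mitmoef*.

iguiv, mitmoef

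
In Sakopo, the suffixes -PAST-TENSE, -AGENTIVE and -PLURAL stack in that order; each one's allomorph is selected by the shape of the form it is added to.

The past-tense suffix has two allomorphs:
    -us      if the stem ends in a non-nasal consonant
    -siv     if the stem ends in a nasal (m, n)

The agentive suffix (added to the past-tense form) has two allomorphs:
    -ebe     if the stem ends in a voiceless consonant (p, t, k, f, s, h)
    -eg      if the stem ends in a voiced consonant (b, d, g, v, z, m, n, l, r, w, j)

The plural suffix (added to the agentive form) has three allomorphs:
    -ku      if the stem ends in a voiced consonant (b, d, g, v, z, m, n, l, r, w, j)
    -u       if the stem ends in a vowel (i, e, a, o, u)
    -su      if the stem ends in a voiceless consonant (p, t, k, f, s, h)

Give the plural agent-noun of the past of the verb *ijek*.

The final consonant of *ijek* is /k/, which is non-nasal, so the past-tense suffix is -us, giving *ijekus*.
The final consonant of the past-tense form *ijekus* is /s/, which is voiceless, so the agentive suffix is -ebe, giving *ijekusebe*.
The agentive form *ijekusebe* — final sound /e/ (a vowel) → -u → *ijekusebeu*.

ijekusebeu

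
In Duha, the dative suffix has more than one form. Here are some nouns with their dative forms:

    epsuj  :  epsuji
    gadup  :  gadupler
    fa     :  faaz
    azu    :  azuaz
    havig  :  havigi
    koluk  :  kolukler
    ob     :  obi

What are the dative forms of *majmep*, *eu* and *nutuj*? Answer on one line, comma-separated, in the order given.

majmepler, euaz, nutuji

The alternation tracks the final sound of the stem — -ler when the stem ends in a voiceless consonant (*gadup*, *koluk*); -i when the stem ends in a voiced consonant (*epsuj*, *havig*, *ob*); -az when the stem ends in a vowel (*fa*, *azu*).
*majmep*: final sound = /p/, a voiceless consonant → -ler → *majmepler*.
*eu*: final sound = /u/, a vowel → -az → *euaz*.
*nutuj*: final sound = /j/, a voiced consonant → -i → *nutuji*.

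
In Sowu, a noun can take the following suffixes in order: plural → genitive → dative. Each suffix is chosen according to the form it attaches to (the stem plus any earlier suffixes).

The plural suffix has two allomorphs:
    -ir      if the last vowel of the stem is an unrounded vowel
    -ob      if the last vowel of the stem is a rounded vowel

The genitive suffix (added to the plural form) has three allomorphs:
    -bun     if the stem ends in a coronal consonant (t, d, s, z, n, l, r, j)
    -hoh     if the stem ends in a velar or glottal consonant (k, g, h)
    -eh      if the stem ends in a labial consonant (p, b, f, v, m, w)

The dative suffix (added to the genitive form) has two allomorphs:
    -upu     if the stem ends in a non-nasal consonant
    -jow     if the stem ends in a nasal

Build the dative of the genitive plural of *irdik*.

*irdik*: last vowel = /i/, an unrounded vowel → -ir → *irdikir*.
Since the final consonant of the plural form *irdikir* is /r/ (coronal), it takes -bun, giving *irdikirbun*.
Since the final consonant of the genitive form *irdikirbun* is /n/ (a nasal), it takes -jow, giving *irdikirbunjow*.

irdikirbunjow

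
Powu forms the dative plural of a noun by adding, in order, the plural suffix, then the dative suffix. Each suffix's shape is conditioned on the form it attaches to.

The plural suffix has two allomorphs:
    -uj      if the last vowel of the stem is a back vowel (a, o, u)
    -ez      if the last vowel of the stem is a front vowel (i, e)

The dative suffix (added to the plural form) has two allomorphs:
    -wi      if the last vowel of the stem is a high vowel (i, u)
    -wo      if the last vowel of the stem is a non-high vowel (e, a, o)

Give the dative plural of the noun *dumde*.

*dumde* — last vowel /e/ (a front vowel) → -ez → *dumdeez*.
The plural form *dumdeez*: last vowel = /e/, a non-high vowel → -wo → *dumdeezwo*.

dumdeezwo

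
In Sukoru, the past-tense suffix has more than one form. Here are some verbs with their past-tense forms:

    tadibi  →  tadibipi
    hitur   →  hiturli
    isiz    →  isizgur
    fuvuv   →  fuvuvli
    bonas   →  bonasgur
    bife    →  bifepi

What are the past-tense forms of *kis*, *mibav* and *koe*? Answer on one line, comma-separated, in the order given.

kisgur, mibavli, koepi

The alternation tracks the final sound of the stem — -gur when the stem ends in a sibilant (*isiz*, *bonas*); -li when the stem ends in a non-sibilant consonant (*hitur*, *fuvuv*); -pi when the stem ends in a vowel (*tadibi*, *bife*).
*kis*: final sound = /s/, a sibilant → -gur → *kisgur*.
The final sound of *mibav* is /v/, which is a non-sibilant consonant, so the suffix is -li, giving *mibavli*.
*koe*: final sound = /e/, a vowel → -pi → *koepi*.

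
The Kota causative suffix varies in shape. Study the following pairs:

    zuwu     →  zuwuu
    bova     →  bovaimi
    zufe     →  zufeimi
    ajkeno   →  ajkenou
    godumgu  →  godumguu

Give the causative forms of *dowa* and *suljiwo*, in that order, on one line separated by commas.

Looking at the last vowel of each stem: -u when the last vowel of the stem is a rounded vowel (*zuwu*, *ajkeno*, *godumgu*); -imi when the last vowel of the stem is an unrounded vowel (*bova*, *zufe*).
*dowa*: last vowel = /a/, an unrounded vowel → -imi → *dowaimi*.
The last vowel of *suljiwo* is /o/, which is a rounded vowel, so the suffix is -u, giving *suljiwou*.

dowaimi, suljiwou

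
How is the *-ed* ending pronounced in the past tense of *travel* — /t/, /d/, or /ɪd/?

/d/

The stem *travel* ends in a voiced sound other than /d/.
The -ed suffix is realized as /ɪd/ after /t, d/; as /t/ after other voiceless consonants; and as /d/ after other voiced sounds.
So -ed on *travel* is pronounced /d/.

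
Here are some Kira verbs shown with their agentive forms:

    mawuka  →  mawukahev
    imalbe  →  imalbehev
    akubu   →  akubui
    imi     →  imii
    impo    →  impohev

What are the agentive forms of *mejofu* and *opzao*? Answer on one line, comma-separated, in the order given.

mejofui, opzaohev

Looking at the last vowel of each stem: -i when the last vowel of the stem is a high vowel (*akubu*, *imi*); -hev when the last vowel of the stem is a non-high vowel (*mawuka*, *imalbe*, *impo*).
Since the last vowel of *mejofu* is /u/ (a high vowel), it takes -i, giving *mejofui*.
*opzao*: last vowel = /o/, a non-high vowel → -hev → *opzaohev*.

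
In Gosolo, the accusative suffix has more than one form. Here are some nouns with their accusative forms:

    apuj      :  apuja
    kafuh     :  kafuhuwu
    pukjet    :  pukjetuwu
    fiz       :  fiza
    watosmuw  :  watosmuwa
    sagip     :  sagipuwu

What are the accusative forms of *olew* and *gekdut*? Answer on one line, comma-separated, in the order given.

olewa, gekdutuwu

The suffix is conditioned by the final consonant: -uwu when the stem ends in a voiceless consonant (*kafuh*, *pukjet*, *sagip*); -a when the stem ends in a voiced consonant (*apuj*, *fiz*, *watosmuw*).
*olew*: final consonant = /w/, voiced → -a → *olewa*.
*gekdut* — final consonant /t/ (voiceless) → -uwu → *gekdutuwu*.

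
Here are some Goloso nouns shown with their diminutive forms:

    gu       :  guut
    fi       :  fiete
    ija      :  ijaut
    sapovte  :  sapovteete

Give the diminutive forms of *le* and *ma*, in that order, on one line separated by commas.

leete, maut

Looking at the last vowel of each stem: -ete when the last vowel of the stem is a front vowel (*fi*, *sapovte*); -ut when the last vowel of the stem is a back vowel (*gu*, *ija*).
The last vowel of *le* is /e/, which is a front vowel, so the suffix is -ete, giving *leete*.
*ma* — last vowel /a/ (a back vowel) → -ut → *maut*.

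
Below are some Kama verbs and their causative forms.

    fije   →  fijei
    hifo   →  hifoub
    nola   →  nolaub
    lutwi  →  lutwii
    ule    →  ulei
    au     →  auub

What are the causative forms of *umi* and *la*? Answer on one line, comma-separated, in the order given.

umii, laub

The pattern is front/back vowel harmony: -i when the last vowel of the stem is a front vowel (*fije*, *lutwi*, *ule*); -ub when the last vowel of the stem is a back vowel (*hifo*, *nola*, *au*).
*umi*: last vowel = /i/, a front vowel → -i → *umii*.
Since the last vowel of *la* is /a/ (a back vowel), it takes -ub, giving *laub*.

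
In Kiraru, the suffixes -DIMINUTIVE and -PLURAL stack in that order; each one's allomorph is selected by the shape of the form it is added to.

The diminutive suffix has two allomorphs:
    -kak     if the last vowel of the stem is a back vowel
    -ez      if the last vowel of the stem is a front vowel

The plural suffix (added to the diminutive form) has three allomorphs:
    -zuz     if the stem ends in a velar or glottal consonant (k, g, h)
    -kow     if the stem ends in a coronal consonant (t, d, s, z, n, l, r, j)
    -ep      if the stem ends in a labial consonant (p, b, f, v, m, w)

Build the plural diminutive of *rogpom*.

rogpomkakzuz

Since the last vowel of *rogpom* is /o/ (a back vowel), it takes -kak, giving *rogpomkak*.
The diminutive form *rogpomkak*: final consonant = /k/, velar/glottal → -zuz → *rogpomkakzuz*.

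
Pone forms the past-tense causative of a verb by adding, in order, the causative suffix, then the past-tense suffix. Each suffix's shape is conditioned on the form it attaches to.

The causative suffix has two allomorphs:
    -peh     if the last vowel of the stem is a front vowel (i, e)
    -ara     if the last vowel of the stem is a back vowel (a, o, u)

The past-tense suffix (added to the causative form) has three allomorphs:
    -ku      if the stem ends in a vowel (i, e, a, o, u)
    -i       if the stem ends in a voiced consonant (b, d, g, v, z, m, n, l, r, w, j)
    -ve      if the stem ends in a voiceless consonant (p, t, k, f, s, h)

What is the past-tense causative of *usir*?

*usir*: last vowel = /i/, a front vowel → -peh → *usirpeh*.
The causative form *usirpeh* — final sound /h/ (a voiceless consonant) → -ve → *usirpehve*.

usirpehve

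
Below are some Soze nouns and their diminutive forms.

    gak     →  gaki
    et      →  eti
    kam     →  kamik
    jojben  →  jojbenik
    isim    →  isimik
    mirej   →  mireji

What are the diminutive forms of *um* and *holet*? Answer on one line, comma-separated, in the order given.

The pattern is nasality of the final consonant: -ik when the stem ends in a nasal (*kam*, *jojben*, *isim*); -i when the stem ends in a non-nasal consonant (*gak*, *et*, *mirej*).
Since the final consonant of *um* is /m/ (a nasal), it takes -ik, giving *umik*.
Since the final consonant of *holet* is /t/ (non-nasal), it takes -i, giving *holeti*.

umik, holeti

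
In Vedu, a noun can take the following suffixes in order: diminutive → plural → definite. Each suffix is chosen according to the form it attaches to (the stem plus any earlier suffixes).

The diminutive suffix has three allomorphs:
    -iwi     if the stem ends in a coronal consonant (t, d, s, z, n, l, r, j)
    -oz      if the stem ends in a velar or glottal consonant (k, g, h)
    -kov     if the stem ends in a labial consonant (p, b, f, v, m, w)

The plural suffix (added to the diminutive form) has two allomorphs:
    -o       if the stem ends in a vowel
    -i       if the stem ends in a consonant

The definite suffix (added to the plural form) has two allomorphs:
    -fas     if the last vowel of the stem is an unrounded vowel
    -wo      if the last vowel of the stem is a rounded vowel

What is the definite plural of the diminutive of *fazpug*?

fazpugozifas

*fazpug* — final consonant /g/ (velar/glottal) → -oz → *fazpugoz*.
The diminutive form *fazpugoz* — final sound /z/ (a consonant) → -i → *fazpugozi*.
The last vowel of the plural form *fazpugozi* is /i/, which is an unrounded vowel, so the definite suffix is -fas, giving *fazpugozifas*.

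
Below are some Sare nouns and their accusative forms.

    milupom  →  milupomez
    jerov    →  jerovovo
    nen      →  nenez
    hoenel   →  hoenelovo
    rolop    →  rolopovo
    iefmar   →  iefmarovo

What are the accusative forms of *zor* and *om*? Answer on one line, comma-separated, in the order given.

zorovo, omez

The alternation tracks the final consonant of the stem — -ez when the stem ends in a nasal (*milupom*, *nen*); -ovo when the stem ends in a non-nasal consonant (*jerov*, *hoenel*, *rolop*, *iefmar*).
The final consonant of *zor* is /r/, which is non-nasal, so the suffix is -ovo, giving *zorovo*.
*om*: final consonant = /m/, a nasal → -ez → *omez*.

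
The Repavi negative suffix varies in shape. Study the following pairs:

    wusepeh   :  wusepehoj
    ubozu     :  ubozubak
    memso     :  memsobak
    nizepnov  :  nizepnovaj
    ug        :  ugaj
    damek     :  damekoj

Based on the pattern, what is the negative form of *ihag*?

The suffix is conditioned by the final sound: -oj when the stem ends in a voiceless consonant (*wusepeh*, *damek*); -aj when the stem ends in a voiced consonant (*nizepnov*, *ug*); -bak when the stem ends in a vowel (*ubozu*, *memso*).
The final sound of *ihag* is /g/, which is a voiced consonant, so the suffix is -aj, giving *ihagaj*.

ihagaj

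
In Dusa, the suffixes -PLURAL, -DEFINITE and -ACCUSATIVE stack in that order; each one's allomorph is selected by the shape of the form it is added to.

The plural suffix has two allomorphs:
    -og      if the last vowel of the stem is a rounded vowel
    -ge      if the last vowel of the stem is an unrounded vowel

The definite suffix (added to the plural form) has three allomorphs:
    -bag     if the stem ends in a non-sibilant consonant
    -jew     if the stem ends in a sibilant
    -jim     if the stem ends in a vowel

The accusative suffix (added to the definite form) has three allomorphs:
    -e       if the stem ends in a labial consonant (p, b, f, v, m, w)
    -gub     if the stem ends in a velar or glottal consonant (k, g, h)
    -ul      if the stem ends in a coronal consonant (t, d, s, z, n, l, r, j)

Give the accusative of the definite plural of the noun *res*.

Since the last vowel of *res* is /e/ (an unrounded vowel), it takes -ge, giving *resge*.
The final sound of the plural form *resge* is /e/, which is a vowel, so the definite suffix is -jim, giving *resgejim*.
The final consonant of the definite form *resgejim* is /m/, which is labial, so the accusative suffix is -e, giving *resgejime*.

resgejime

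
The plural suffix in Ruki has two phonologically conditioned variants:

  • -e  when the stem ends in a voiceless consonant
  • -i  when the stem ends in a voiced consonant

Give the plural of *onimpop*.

Since the final consonant of *onimpop* is /p/ (voiceless), it takes -e, giving *onimpope*.

onimpope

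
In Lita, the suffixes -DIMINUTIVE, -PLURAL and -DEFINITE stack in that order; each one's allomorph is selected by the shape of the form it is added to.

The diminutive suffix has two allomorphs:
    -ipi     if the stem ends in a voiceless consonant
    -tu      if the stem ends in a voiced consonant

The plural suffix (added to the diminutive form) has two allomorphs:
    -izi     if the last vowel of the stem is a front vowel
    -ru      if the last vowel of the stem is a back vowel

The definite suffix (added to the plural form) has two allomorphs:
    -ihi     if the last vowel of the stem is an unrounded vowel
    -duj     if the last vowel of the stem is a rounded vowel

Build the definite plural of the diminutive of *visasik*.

visasikipiiziihi

Since the final consonant of *visasik* is /k/ (voiceless), it takes -ipi, giving *visasikipi*.
The diminutive form *visasikipi*: last vowel = /i/, a front vowel → -izi → *visasikipiizi*.
The last vowel of the plural form *visasikipiizi* is /i/, which is an unrounded vowel, so the definite suffix is -ihi, giving *visasikipiiziihi*.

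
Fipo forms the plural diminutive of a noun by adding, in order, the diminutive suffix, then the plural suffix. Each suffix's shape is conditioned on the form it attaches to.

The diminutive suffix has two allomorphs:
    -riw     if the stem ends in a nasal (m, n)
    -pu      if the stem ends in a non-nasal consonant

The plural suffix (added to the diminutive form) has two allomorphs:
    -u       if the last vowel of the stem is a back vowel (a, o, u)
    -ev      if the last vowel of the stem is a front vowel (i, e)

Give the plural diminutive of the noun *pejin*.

*pejin*: final consonant = /n/, a nasal → -riw → *pejinriw*.
The diminutive form *pejinriw* — last vowel /i/ (a front vowel) → -ev → *pejinriwev*.

pejinriwev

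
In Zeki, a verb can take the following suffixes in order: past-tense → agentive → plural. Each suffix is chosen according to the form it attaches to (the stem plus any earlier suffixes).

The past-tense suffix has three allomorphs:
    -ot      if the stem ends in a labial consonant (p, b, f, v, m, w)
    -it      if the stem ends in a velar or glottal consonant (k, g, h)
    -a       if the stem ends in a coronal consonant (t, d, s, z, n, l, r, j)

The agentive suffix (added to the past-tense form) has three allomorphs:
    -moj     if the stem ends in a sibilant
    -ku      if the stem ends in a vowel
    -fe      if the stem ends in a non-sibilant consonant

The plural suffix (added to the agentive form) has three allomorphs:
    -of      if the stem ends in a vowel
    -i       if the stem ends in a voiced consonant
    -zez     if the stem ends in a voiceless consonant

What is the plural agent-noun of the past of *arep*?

Since the final consonant of *arep* is /p/ (labial), it takes -ot, giving *arepot*.
The past-tense form *arepot*: final sound = /t/, a non-sibilant consonant → -fe → *arepotfe*.
The agentive form *arepotfe*: final sound = /e/, a vowel → -of → *arepotfeof*.

arepotfeof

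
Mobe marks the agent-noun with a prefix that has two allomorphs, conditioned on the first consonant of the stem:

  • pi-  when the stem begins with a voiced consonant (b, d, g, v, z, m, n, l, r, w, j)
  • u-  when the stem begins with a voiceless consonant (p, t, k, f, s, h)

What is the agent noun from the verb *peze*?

*peze*: first consonant = /p/, voiceless → u- → *upeze*.

upeze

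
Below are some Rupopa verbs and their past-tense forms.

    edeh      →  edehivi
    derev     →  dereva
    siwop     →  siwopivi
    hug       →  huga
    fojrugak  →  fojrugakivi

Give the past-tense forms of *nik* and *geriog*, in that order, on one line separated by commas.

nikivi, gerioga

The suffix is conditioned by the final consonant: -ivi when the stem ends in a voiceless consonant (*edeh*, *siwop*, *fojrugak*); -a when the stem ends in a voiced consonant (*derev*, *hug*).
*nik* — final consonant /k/ (voiceless) → -ivi → *nikivi*.
Since the final consonant of *geriog* is /g/ (voiced), it takes -a, giving *gerioga*.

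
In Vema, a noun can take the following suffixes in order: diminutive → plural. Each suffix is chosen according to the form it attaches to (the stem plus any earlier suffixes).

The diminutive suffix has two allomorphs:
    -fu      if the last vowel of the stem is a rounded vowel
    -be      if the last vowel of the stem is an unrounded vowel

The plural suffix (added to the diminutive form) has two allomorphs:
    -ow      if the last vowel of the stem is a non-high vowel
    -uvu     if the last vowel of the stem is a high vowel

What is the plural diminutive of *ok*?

okfuuvu

*ok* — last vowel /o/ (a rounded vowel) → -fu → *okfu*.
The diminutive form *okfu* — last vowel /u/ (a high vowel) → -uvu → *okfuuvu*.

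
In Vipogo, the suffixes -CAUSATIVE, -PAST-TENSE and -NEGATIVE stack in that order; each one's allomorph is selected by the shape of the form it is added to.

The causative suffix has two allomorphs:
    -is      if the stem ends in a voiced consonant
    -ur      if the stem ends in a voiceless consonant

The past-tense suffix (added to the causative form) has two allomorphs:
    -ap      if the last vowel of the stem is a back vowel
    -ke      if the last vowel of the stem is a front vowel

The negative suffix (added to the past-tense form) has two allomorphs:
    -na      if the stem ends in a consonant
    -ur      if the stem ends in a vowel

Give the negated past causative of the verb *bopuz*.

bopuziskeur

Since the final consonant of *bopuz* is /z/ (voiced), it takes -is, giving *bopuzis*.
The causative form *bopuzis*: last vowel = /i/, a front vowel → -ke → *bopuziske*.
The final sound of the past-tense form *bopuziske* is /e/, which is a vowel, so the negative suffix is -ur, giving *bopuziskeur*.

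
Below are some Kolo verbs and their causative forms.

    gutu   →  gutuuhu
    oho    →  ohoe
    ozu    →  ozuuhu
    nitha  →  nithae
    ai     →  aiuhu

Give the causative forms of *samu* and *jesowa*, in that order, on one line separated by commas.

samuuhu, jesowae

The alternation tracks the last vowel of the stem — -uhu when the last vowel of the stem is a high vowel (*gutu*, *ozu*, *ai*); -e when the last vowel of the stem is a non-high vowel (*oho*, *nitha*).
*samu* — last vowel /u/ (a high vowel) → -uhu → *samuuhu*.
Since the last vowel of *jesowa* is /a/ (a non-high vowel), it takes -e, giving *jesowae*.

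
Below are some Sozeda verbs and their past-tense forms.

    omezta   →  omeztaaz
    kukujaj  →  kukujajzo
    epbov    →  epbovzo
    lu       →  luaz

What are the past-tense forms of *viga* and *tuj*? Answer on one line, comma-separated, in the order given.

vigaaz, tujzo

The pattern is consonant vs. vowel: -zo when the stem ends in a consonant (*kukujaj*, *epbov*); -az when the stem ends in a vowel (*omezta*, *lu*).
*viga*: final sound = /a/, a vowel → -az → *vigaaz*.
Since the final sound of *tuj* is /j/ (a consonant), it takes -zo, giving *tujzo*.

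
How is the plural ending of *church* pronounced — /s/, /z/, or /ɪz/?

/ɪz/

The stem *church* ends in a sibilant (/s, z, ʃ, ʒ, tʃ, dʒ/).
The plural suffix surfaces as /ɪz/ after sibilants, /s/ after other voiceless consonants, and /z/ after other voiced sounds.
So the plural -s on *church* is pronounced /ɪz/.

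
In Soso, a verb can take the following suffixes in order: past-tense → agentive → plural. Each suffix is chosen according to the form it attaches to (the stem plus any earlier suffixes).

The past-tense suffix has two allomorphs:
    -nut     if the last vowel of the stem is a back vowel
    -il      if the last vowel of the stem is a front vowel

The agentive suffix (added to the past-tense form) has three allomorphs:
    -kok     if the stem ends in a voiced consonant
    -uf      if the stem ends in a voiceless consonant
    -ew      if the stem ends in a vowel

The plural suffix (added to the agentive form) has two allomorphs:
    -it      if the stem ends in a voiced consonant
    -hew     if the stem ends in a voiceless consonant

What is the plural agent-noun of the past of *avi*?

The last vowel of *avi* is /i/, which is a front vowel, so the past-tense suffix is -il, giving *aviil*.
The past-tense form *aviil*: final sound = /l/, a voiced consonant → -kok → *aviilkok*.
Since the final consonant of the agentive form *aviilkok* is /k/ (voiceless), it takes -hew, giving *aviilkokhew*.

aviilkokhew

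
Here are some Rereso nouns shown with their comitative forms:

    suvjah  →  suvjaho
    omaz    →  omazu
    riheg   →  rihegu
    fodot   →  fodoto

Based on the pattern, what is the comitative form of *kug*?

kugu

The suffix is conditioned by the final consonant: -o when the stem ends in a voiceless consonant (*suvjah*, *fodot*); -u when the stem ends in a voiced consonant (*omaz*, *riheg*).
Since the final consonant of *kug* is /g/ (voiced), it takes -u, giving *kugu*.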